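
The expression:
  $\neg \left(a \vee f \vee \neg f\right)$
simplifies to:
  $\text{False}$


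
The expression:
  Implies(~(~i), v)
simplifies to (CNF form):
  v | ~i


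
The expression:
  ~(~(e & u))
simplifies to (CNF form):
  e & u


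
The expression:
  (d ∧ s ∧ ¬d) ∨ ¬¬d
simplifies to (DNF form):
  d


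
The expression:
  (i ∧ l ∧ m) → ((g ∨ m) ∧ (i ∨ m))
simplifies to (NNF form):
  True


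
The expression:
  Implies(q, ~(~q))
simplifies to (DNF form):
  True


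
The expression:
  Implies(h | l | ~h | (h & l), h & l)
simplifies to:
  h & l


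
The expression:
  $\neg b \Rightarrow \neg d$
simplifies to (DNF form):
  $b \vee \neg d$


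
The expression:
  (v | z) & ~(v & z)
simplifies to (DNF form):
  (v & ~z) | (z & ~v)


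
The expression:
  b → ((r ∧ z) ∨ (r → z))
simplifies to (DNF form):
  z ∨ ¬b ∨ ¬r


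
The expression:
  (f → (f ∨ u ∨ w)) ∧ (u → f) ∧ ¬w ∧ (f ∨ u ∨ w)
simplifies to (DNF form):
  f ∧ ¬w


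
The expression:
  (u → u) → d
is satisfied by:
  {d: True}


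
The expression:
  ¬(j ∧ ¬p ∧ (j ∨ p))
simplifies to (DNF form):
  p ∨ ¬j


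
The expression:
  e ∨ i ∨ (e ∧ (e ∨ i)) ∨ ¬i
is always true.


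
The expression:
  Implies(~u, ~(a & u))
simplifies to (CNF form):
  True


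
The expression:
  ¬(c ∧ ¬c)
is always true.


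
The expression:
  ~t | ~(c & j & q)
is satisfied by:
  {c: False, t: False, q: False, j: False}
  {j: True, c: False, t: False, q: False}
  {q: True, c: False, t: False, j: False}
  {j: True, q: True, c: False, t: False}
  {t: True, j: False, c: False, q: False}
  {j: True, t: True, c: False, q: False}
  {q: True, t: True, j: False, c: False}
  {j: True, q: True, t: True, c: False}
  {c: True, q: False, t: False, j: False}
  {j: True, c: True, q: False, t: False}
  {q: True, c: True, j: False, t: False}
  {j: True, q: True, c: True, t: False}
  {t: True, c: True, q: False, j: False}
  {j: True, t: True, c: True, q: False}
  {q: True, t: True, c: True, j: False}


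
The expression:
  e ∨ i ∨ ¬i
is always true.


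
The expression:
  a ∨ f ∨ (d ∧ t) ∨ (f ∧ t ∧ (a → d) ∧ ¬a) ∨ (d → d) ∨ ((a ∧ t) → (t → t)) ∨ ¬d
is always true.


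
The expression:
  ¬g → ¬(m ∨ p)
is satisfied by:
  {g: True, m: False, p: False}
  {g: True, p: True, m: False}
  {g: True, m: True, p: False}
  {g: True, p: True, m: True}
  {p: False, m: False, g: False}


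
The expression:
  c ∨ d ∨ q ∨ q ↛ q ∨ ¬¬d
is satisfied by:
  {d: True, q: True, c: True}
  {d: True, q: True, c: False}
  {d: True, c: True, q: False}
  {d: True, c: False, q: False}
  {q: True, c: True, d: False}
  {q: True, c: False, d: False}
  {c: True, q: False, d: False}


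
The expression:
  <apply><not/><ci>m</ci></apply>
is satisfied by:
  {m: False}


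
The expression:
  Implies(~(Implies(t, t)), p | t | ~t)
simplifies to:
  True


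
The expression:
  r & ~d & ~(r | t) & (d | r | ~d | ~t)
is never true.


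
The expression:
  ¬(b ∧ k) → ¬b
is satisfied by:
  {k: True, b: False}
  {b: False, k: False}
  {b: True, k: True}


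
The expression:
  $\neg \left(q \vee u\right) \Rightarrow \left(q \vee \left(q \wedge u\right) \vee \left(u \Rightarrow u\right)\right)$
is always true.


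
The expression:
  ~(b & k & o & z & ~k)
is always true.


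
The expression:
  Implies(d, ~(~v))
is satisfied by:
  {v: True, d: False}
  {d: False, v: False}
  {d: True, v: True}


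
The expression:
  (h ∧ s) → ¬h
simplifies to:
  ¬h ∨ ¬s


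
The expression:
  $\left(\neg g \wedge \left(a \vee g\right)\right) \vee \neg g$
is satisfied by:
  {g: False}


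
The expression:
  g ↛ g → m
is always true.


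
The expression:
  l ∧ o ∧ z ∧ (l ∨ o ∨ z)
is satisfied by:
  {z: True, o: True, l: True}


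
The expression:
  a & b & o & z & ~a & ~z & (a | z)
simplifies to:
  False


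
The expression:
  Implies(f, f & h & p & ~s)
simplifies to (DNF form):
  ~f | (h & p & ~s)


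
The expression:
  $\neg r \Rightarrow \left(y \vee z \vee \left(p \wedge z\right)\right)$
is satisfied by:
  {r: True, y: True, z: True}
  {r: True, y: True, z: False}
  {r: True, z: True, y: False}
  {r: True, z: False, y: False}
  {y: True, z: True, r: False}
  {y: True, z: False, r: False}
  {z: True, y: False, r: False}


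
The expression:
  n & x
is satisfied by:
  {x: True, n: True}


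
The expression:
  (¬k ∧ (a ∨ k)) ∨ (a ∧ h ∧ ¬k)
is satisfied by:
  {a: True, k: False}


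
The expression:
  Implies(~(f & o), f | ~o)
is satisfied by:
  {f: True, o: False}
  {o: False, f: False}
  {o: True, f: True}


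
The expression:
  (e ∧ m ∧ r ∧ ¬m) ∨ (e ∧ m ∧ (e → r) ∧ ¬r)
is never true.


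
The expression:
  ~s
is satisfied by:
  {s: False}


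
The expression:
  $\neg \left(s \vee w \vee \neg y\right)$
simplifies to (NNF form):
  $y \wedge \neg s \wedge \neg w$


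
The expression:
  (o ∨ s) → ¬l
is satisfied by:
  {o: False, l: False, s: False}
  {s: True, o: False, l: False}
  {o: True, s: False, l: False}
  {s: True, o: True, l: False}
  {l: True, s: False, o: False}


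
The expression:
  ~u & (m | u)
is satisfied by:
  {m: True, u: False}


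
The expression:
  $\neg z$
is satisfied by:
  {z: False}


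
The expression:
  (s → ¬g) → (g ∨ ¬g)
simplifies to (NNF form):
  True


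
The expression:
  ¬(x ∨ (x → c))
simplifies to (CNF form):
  False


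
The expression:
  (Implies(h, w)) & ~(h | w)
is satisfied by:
  {w: False, h: False}


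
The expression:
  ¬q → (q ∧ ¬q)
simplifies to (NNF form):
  q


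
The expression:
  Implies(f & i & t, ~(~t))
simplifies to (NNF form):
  True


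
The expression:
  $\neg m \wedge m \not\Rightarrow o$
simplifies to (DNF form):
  $\text{False}$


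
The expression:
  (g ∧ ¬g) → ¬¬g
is always true.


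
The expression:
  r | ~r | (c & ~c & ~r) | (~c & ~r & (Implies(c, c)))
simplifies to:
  True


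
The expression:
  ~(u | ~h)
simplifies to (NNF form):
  h & ~u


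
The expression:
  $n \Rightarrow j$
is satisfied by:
  {j: True, n: False}
  {n: False, j: False}
  {n: True, j: True}


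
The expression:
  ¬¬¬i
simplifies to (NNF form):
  ¬i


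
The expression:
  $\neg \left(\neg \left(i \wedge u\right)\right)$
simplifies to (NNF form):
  $i \wedge u$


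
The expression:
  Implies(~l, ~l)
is always true.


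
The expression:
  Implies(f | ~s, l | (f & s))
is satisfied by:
  {l: True, s: True}
  {l: True, s: False}
  {s: True, l: False}


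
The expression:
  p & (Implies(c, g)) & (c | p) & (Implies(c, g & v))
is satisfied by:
  {p: True, v: True, g: True, c: False}
  {p: True, v: True, g: False, c: False}
  {p: True, g: True, c: False, v: False}
  {p: True, g: False, c: False, v: False}
  {p: True, v: True, c: True, g: True}


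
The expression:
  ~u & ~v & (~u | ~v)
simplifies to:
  ~u & ~v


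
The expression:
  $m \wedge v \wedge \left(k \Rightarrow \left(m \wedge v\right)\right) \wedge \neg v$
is never true.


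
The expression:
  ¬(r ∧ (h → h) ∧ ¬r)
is always true.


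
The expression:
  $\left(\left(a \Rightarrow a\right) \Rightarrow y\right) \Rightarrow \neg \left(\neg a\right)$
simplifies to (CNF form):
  $a \vee \neg y$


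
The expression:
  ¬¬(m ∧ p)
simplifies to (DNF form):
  m ∧ p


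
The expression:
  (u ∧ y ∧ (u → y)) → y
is always true.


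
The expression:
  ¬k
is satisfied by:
  {k: False}


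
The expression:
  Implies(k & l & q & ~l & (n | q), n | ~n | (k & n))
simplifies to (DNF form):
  True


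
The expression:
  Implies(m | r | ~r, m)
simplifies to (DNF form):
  m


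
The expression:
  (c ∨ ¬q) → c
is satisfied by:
  {q: True, c: True}
  {q: True, c: False}
  {c: True, q: False}


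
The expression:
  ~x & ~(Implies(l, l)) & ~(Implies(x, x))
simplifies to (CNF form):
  False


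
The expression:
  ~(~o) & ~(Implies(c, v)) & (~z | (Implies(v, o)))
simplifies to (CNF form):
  c & o & ~v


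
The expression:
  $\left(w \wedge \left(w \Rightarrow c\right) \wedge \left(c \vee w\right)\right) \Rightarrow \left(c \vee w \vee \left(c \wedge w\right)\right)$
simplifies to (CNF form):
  $\text{True}$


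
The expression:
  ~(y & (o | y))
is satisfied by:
  {y: False}


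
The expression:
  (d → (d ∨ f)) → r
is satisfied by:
  {r: True}


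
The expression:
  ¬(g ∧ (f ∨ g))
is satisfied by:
  {g: False}


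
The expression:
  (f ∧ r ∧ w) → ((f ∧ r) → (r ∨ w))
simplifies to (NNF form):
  True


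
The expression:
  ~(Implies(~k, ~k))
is never true.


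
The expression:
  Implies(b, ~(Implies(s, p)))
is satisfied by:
  {s: True, p: False, b: False}
  {p: False, b: False, s: False}
  {s: True, p: True, b: False}
  {p: True, s: False, b: False}
  {b: True, s: True, p: False}


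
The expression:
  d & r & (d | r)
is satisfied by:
  {r: True, d: True}


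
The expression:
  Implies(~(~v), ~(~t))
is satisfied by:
  {t: True, v: False}
  {v: False, t: False}
  {v: True, t: True}


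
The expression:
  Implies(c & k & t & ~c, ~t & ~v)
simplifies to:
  True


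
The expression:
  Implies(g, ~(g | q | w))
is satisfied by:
  {g: False}


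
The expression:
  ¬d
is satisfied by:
  {d: False}


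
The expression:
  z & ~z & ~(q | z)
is never true.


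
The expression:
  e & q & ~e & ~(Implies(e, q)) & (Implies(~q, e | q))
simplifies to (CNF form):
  False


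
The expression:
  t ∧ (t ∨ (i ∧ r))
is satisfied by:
  {t: True}


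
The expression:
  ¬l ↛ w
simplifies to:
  w ∨ ¬l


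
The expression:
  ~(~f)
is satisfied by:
  {f: True}


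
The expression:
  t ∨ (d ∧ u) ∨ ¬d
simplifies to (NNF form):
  t ∨ u ∨ ¬d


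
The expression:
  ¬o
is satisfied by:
  {o: False}


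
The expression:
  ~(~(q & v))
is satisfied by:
  {q: True, v: True}


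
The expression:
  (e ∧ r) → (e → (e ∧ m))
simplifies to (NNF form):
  m ∨ ¬e ∨ ¬r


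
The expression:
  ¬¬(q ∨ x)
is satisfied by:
  {x: True, q: True}
  {x: True, q: False}
  {q: True, x: False}


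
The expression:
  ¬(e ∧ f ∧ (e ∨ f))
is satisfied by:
  {e: False, f: False}
  {f: True, e: False}
  {e: True, f: False}


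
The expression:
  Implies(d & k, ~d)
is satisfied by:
  {k: False, d: False}
  {d: True, k: False}
  {k: True, d: False}


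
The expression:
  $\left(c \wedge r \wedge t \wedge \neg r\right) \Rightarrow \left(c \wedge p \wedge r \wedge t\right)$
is always true.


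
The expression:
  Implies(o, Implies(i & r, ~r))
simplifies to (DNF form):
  ~i | ~o | ~r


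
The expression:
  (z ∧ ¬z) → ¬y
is always true.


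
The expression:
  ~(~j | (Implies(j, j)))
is never true.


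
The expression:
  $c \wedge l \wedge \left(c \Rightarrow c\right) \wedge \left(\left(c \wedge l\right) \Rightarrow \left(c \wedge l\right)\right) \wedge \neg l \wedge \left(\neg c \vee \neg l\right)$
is never true.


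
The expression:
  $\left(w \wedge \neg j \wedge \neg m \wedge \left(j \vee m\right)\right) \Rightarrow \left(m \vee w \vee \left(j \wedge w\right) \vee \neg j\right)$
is always true.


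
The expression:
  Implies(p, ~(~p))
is always true.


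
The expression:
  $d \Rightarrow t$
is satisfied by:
  {t: True, d: False}
  {d: False, t: False}
  {d: True, t: True}


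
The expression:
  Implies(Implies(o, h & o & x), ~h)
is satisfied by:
  {o: True, h: False, x: False}
  {o: False, h: False, x: False}
  {x: True, o: True, h: False}
  {x: True, o: False, h: False}
  {h: True, o: True, x: False}


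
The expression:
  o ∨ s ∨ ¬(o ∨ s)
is always true.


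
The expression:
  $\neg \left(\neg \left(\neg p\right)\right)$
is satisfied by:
  {p: False}


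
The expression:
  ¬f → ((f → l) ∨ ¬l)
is always true.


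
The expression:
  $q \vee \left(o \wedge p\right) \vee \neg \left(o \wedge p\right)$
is always true.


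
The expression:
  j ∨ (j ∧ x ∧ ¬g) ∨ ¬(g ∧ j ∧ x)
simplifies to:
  True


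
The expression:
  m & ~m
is never true.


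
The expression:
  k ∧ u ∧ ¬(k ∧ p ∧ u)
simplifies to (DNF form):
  k ∧ u ∧ ¬p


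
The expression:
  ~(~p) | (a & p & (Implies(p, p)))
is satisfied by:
  {p: True}


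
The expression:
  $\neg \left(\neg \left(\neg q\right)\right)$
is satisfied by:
  {q: False}


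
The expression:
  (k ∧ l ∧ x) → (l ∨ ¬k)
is always true.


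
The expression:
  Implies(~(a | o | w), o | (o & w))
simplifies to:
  a | o | w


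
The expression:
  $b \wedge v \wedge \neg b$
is never true.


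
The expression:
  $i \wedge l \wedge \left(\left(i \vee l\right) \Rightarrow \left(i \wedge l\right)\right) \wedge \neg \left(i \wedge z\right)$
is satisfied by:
  {i: True, l: True, z: False}


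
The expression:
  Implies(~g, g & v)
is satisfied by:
  {g: True}


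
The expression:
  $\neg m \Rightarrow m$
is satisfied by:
  {m: True}


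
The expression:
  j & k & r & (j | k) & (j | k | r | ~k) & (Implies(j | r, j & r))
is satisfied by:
  {r: True, j: True, k: True}


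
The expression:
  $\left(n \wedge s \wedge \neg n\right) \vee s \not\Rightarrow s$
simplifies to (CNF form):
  $\text{False}$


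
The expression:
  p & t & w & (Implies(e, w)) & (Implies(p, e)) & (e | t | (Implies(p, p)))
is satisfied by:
  {t: True, p: True, e: True, w: True}


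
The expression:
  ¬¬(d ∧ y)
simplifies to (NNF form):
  d ∧ y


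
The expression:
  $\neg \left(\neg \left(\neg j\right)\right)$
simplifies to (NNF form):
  $\neg j$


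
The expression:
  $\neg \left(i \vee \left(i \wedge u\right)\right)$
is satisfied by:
  {i: False}


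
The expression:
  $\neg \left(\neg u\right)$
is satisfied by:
  {u: True}


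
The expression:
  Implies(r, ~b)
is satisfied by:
  {b: False, r: False}
  {r: True, b: False}
  {b: True, r: False}


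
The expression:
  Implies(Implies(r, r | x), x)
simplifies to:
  x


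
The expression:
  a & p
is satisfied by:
  {a: True, p: True}


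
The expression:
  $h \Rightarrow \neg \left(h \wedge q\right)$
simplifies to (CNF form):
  $\neg h \vee \neg q$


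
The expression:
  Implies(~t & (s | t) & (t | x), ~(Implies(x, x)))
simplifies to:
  t | ~s | ~x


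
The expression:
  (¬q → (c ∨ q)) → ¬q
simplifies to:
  ¬q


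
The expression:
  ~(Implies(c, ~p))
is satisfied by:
  {c: True, p: True}


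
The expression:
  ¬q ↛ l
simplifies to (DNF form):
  l ∨ ¬q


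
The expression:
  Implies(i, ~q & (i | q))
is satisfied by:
  {q: False, i: False}
  {i: True, q: False}
  {q: True, i: False}


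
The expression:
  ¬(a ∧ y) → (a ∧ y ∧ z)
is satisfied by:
  {a: True, y: True}


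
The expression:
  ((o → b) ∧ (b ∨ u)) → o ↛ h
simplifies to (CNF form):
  (o ∨ ¬b) ∧ (o ∨ ¬u) ∧ (¬b ∨ ¬h) ∧ (o ∨ ¬b ∨ ¬h) ∧ (o ∨ ¬b ∨ ¬u) ∧ (o ∨ ¬h ∨ ¬u) ∧ (¬b ∨ ¬h ∨ ¬u)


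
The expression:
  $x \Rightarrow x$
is always true.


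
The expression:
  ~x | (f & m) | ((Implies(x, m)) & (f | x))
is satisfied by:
  {m: True, x: False}
  {x: False, m: False}
  {x: True, m: True}


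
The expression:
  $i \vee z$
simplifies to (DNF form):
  $i \vee z$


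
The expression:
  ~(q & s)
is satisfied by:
  {s: False, q: False}
  {q: True, s: False}
  {s: True, q: False}


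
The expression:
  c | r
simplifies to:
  c | r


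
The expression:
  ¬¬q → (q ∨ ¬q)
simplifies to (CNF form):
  True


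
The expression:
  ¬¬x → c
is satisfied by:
  {c: True, x: False}
  {x: False, c: False}
  {x: True, c: True}


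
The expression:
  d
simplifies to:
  d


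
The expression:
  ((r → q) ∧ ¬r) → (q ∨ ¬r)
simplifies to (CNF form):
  True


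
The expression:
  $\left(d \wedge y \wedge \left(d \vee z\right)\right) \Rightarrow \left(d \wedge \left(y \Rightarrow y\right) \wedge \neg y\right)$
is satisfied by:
  {d: False, y: False}
  {y: True, d: False}
  {d: True, y: False}


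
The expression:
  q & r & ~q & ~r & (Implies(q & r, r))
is never true.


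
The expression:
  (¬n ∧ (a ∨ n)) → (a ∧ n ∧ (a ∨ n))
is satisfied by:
  {n: True, a: False}
  {a: False, n: False}
  {a: True, n: True}


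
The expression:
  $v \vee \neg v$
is always true.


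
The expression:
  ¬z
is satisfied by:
  {z: False}


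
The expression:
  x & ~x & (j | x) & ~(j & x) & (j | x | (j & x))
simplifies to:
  False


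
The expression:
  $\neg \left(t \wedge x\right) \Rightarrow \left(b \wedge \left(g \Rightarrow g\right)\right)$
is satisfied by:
  {b: True, t: True, x: True}
  {b: True, t: True, x: False}
  {b: True, x: True, t: False}
  {b: True, x: False, t: False}
  {t: True, x: True, b: False}


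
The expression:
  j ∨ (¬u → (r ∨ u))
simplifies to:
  j ∨ r ∨ u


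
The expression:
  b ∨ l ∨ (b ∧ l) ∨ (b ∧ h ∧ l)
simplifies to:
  b ∨ l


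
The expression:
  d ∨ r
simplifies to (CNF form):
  d ∨ r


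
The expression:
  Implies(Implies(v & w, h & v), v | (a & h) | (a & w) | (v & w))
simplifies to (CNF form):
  (a | v) & (a | h | v) & (a | v | w) & (h | v | w)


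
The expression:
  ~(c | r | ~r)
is never true.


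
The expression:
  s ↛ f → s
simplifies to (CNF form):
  True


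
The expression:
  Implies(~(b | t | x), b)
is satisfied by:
  {b: True, t: True, x: True}
  {b: True, t: True, x: False}
  {b: True, x: True, t: False}
  {b: True, x: False, t: False}
  {t: True, x: True, b: False}
  {t: True, x: False, b: False}
  {x: True, t: False, b: False}


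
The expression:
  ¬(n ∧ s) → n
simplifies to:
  n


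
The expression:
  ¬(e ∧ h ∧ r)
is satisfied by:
  {h: False, e: False, r: False}
  {r: True, h: False, e: False}
  {e: True, h: False, r: False}
  {r: True, e: True, h: False}
  {h: True, r: False, e: False}
  {r: True, h: True, e: False}
  {e: True, h: True, r: False}


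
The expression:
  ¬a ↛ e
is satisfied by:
  {e: True, a: False}
  {a: False, e: False}
  {a: True, e: True}


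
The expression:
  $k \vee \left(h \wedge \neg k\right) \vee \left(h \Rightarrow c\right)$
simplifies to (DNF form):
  $\text{True}$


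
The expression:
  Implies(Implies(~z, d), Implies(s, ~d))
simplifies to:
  ~d | ~s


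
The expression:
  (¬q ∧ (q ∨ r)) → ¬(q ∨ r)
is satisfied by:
  {q: True, r: False}
  {r: False, q: False}
  {r: True, q: True}


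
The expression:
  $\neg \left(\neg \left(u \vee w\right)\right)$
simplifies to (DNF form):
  $u \vee w$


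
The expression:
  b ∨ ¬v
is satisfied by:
  {b: True, v: False}
  {v: False, b: False}
  {v: True, b: True}


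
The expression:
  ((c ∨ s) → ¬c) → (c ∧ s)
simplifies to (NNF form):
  c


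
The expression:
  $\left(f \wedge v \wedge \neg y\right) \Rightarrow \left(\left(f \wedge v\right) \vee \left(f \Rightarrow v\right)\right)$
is always true.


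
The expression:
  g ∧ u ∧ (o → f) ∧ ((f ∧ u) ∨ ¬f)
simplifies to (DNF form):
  (f ∧ g ∧ u) ∨ (g ∧ u ∧ ¬o)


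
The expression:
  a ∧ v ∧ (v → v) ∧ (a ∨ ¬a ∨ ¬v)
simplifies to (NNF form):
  a ∧ v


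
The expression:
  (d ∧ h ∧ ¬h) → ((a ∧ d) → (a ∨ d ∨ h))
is always true.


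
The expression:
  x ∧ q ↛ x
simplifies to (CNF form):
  False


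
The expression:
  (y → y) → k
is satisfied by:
  {k: True}


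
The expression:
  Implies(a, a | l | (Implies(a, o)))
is always true.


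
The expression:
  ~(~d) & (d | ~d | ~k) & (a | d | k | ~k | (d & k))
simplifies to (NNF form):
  d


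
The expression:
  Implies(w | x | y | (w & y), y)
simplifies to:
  y | (~w & ~x)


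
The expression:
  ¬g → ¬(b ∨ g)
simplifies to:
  g ∨ ¬b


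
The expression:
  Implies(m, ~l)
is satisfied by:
  {l: False, m: False}
  {m: True, l: False}
  {l: True, m: False}


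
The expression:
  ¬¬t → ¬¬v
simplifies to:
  v ∨ ¬t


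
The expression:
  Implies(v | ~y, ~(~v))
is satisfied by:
  {y: True, v: True}
  {y: True, v: False}
  {v: True, y: False}


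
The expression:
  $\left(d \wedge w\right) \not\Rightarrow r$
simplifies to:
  $d \wedge w \wedge \neg r$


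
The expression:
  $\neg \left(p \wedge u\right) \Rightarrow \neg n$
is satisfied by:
  {u: True, p: True, n: False}
  {u: True, p: False, n: False}
  {p: True, u: False, n: False}
  {u: False, p: False, n: False}
  {n: True, u: True, p: True}


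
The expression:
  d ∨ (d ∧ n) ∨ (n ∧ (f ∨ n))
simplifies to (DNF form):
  d ∨ n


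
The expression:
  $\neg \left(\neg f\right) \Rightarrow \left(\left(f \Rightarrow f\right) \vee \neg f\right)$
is always true.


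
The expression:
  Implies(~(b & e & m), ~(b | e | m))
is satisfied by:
  {b: False, m: False, e: False}
  {m: True, e: True, b: True}


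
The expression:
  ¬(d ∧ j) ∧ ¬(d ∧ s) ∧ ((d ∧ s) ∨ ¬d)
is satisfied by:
  {d: False}


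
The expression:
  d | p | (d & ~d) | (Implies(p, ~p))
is always true.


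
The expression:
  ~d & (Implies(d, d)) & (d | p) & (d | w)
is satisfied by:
  {p: True, w: True, d: False}


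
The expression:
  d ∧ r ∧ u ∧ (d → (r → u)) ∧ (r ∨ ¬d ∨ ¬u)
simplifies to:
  d ∧ r ∧ u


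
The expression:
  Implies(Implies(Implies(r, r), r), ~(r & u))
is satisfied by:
  {u: False, r: False}
  {r: True, u: False}
  {u: True, r: False}


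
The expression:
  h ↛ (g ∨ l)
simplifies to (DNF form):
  h ∧ ¬g ∧ ¬l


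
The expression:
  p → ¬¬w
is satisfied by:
  {w: True, p: False}
  {p: False, w: False}
  {p: True, w: True}


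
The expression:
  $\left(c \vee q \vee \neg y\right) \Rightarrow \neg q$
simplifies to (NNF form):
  $\neg q$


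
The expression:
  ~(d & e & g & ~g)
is always true.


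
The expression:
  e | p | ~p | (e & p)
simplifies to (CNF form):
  True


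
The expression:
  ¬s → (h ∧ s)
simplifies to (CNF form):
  s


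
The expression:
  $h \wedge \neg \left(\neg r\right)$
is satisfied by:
  {r: True, h: True}


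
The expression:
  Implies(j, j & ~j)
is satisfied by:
  {j: False}


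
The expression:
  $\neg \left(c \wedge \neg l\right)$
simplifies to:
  $l \vee \neg c$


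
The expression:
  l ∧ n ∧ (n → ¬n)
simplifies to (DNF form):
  False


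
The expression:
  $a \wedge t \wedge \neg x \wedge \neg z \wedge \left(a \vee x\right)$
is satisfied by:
  {t: True, a: True, x: False, z: False}


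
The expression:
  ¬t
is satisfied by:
  {t: False}


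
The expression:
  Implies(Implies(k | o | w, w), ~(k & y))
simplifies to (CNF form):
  ~k | ~w | ~y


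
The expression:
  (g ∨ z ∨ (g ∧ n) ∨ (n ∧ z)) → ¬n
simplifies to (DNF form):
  (¬g ∧ ¬z) ∨ ¬n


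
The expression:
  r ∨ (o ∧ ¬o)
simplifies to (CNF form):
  r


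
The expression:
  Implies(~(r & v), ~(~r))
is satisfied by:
  {r: True}


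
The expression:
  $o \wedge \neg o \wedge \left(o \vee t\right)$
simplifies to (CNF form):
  $\text{False}$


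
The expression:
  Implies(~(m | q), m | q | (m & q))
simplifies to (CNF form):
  m | q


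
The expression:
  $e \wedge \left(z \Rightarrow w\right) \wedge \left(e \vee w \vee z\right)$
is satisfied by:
  {e: True, w: True, z: False}
  {e: True, w: False, z: False}
  {e: True, z: True, w: True}


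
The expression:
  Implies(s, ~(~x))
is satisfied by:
  {x: True, s: False}
  {s: False, x: False}
  {s: True, x: True}


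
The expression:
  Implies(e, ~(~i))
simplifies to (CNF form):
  i | ~e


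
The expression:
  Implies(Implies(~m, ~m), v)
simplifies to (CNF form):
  v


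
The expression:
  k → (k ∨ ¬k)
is always true.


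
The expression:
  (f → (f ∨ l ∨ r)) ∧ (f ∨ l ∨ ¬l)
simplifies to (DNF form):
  True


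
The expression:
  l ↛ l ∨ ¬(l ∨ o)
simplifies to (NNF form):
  ¬l ∧ ¬o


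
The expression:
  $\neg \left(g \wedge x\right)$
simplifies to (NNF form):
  $\neg g \vee \neg x$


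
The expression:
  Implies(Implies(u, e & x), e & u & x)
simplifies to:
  u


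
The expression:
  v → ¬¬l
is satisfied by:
  {l: True, v: False}
  {v: False, l: False}
  {v: True, l: True}


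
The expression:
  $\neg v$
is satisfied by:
  {v: False}


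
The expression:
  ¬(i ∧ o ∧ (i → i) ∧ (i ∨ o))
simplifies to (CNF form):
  ¬i ∨ ¬o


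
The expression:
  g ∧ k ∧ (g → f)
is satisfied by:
  {g: True, f: True, k: True}


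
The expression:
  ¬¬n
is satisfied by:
  {n: True}


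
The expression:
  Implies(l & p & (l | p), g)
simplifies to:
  g | ~l | ~p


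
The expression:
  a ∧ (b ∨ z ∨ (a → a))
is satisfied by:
  {a: True}


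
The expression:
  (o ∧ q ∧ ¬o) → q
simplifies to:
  True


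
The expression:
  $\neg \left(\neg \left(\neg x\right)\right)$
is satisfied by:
  {x: False}


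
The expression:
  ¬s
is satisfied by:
  {s: False}


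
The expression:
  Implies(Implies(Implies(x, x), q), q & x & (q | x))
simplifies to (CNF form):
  x | ~q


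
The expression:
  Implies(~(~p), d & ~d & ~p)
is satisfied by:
  {p: False}


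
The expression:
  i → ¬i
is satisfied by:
  {i: False}


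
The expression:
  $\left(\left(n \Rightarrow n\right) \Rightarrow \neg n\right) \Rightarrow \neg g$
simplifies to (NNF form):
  $n \vee \neg g$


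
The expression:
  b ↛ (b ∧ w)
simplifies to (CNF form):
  b ∧ ¬w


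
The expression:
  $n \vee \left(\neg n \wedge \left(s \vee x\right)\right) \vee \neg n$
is always true.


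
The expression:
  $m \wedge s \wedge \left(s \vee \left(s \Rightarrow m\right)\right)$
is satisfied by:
  {m: True, s: True}


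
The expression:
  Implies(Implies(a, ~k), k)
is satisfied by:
  {k: True}


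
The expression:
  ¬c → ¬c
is always true.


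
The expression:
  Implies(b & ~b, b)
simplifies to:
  True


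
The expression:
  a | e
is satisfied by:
  {a: True, e: True}
  {a: True, e: False}
  {e: True, a: False}


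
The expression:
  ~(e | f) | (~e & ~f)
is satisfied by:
  {e: False, f: False}


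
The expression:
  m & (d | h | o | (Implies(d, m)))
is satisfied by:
  {m: True}


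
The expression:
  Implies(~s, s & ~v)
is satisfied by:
  {s: True}


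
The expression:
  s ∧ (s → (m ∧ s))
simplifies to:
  m ∧ s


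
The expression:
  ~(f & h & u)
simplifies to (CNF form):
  ~f | ~h | ~u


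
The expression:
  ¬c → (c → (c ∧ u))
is always true.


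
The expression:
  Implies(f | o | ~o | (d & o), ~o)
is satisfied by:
  {o: False}


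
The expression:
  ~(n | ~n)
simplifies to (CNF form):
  False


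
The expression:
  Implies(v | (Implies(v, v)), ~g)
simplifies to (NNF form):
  ~g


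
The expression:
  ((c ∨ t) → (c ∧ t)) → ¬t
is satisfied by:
  {c: False, t: False}
  {t: True, c: False}
  {c: True, t: False}


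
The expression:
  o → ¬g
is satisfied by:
  {g: False, o: False}
  {o: True, g: False}
  {g: True, o: False}


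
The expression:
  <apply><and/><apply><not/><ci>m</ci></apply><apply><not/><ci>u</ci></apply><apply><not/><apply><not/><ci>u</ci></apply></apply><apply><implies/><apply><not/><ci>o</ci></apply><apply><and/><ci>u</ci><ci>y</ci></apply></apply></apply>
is never true.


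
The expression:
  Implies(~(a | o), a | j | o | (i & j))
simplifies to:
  a | j | o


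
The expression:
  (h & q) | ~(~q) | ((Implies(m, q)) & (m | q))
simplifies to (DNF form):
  q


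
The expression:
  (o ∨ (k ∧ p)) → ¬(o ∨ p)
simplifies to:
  ¬o ∧ (¬k ∨ ¬p)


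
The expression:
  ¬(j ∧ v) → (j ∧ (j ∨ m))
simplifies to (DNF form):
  j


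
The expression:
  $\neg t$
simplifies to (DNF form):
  $\neg t$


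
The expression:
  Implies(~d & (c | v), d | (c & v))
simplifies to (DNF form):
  d | (c & v) | (~c & ~v)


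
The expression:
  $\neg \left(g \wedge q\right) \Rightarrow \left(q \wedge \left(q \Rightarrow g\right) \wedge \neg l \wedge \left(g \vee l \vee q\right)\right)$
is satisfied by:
  {g: True, q: True}


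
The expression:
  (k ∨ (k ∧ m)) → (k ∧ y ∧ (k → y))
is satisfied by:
  {y: True, k: False}
  {k: False, y: False}
  {k: True, y: True}


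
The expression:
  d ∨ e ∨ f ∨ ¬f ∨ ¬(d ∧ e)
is always true.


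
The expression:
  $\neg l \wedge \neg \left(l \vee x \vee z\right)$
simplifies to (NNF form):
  $\neg l \wedge \neg x \wedge \neg z$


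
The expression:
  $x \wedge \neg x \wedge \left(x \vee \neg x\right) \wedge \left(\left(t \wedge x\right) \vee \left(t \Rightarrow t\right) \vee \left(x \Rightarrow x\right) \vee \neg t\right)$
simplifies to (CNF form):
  $\text{False}$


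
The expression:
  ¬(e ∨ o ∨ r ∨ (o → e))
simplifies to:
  False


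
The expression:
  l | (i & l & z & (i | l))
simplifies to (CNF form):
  l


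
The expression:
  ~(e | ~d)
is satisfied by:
  {d: True, e: False}


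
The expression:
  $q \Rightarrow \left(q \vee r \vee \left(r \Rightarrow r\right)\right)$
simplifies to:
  $\text{True}$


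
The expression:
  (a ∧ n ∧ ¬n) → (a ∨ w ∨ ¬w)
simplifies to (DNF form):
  True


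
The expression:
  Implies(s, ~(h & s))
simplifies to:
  ~h | ~s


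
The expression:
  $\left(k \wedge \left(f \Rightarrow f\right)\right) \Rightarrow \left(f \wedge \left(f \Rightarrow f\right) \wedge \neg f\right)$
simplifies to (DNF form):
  $\neg k$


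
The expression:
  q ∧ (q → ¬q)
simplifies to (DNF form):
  False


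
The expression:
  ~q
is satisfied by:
  {q: False}


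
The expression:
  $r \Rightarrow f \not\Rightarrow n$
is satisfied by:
  {f: True, r: False, n: False}
  {f: False, r: False, n: False}
  {n: True, f: True, r: False}
  {n: True, f: False, r: False}
  {r: True, f: True, n: False}


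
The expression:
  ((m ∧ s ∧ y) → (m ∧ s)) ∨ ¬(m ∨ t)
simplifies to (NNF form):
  True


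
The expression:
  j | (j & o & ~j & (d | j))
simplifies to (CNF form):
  j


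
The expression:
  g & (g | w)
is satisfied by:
  {g: True}


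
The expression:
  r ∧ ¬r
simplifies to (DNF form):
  False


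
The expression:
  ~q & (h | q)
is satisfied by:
  {h: True, q: False}


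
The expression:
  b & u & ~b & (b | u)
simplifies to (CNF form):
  False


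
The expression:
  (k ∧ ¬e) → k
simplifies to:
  True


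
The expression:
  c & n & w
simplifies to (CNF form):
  c & n & w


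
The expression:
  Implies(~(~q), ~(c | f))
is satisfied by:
  {c: False, q: False, f: False}
  {f: True, c: False, q: False}
  {c: True, f: False, q: False}
  {f: True, c: True, q: False}
  {q: True, f: False, c: False}


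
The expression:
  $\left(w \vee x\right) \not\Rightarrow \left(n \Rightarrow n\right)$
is never true.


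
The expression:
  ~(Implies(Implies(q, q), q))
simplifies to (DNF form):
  ~q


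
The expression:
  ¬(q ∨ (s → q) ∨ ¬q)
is never true.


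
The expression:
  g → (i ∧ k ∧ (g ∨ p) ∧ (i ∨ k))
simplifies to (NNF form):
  (i ∧ k) ∨ ¬g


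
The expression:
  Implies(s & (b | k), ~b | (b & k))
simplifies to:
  k | ~b | ~s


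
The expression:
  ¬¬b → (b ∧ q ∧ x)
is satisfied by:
  {x: True, q: True, b: False}
  {x: True, q: False, b: False}
  {q: True, x: False, b: False}
  {x: False, q: False, b: False}
  {x: True, b: True, q: True}


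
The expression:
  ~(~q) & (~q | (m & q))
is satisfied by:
  {m: True, q: True}


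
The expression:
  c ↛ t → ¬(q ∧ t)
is always true.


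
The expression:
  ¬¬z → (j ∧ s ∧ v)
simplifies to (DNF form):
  (j ∧ s ∧ v) ∨ ¬z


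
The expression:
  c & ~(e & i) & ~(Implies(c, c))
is never true.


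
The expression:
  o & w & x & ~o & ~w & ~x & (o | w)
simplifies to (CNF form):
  False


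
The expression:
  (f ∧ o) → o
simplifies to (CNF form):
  True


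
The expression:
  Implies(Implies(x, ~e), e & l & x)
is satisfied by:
  {e: True, x: True}


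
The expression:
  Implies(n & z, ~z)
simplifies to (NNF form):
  ~n | ~z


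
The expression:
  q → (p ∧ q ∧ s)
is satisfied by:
  {s: True, p: True, q: False}
  {s: True, p: False, q: False}
  {p: True, s: False, q: False}
  {s: False, p: False, q: False}
  {q: True, s: True, p: True}


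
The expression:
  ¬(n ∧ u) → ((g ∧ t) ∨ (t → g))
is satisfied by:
  {n: True, g: True, u: True, t: False}
  {n: True, g: True, u: False, t: False}
  {g: True, u: True, n: False, t: False}
  {g: True, n: False, u: False, t: False}
  {n: True, u: True, g: False, t: False}
  {n: True, u: False, g: False, t: False}
  {u: True, n: False, g: False, t: False}
  {n: False, u: False, g: False, t: False}
  {n: True, t: True, g: True, u: True}
  {n: True, t: True, g: True, u: False}
  {t: True, g: True, u: True, n: False}
  {t: True, g: True, u: False, n: False}
  {t: True, n: True, u: True, g: False}


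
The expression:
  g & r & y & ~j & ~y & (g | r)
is never true.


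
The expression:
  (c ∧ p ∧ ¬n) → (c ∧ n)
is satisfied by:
  {n: True, p: False, c: False}
  {p: False, c: False, n: False}
  {n: True, c: True, p: False}
  {c: True, p: False, n: False}
  {n: True, p: True, c: False}
  {p: True, n: False, c: False}
  {n: True, c: True, p: True}


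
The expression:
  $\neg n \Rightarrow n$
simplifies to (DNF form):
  $n$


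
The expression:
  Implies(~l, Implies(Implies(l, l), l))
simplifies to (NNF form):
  l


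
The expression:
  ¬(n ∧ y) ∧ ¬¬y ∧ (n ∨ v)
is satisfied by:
  {y: True, v: True, n: False}


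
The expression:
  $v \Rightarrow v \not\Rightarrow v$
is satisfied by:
  {v: False}


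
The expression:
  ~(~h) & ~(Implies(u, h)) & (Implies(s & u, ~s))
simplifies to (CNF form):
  False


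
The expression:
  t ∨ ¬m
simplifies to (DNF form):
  t ∨ ¬m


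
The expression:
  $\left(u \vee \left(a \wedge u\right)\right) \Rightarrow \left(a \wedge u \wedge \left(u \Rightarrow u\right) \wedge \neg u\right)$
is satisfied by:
  {u: False}


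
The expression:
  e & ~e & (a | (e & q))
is never true.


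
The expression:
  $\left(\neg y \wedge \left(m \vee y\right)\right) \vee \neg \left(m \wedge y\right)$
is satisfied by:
  {m: False, y: False}
  {y: True, m: False}
  {m: True, y: False}


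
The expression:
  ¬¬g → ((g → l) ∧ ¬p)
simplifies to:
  (l ∧ ¬p) ∨ ¬g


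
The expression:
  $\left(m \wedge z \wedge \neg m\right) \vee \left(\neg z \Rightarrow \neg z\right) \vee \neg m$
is always true.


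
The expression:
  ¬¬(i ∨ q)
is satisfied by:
  {i: True, q: True}
  {i: True, q: False}
  {q: True, i: False}


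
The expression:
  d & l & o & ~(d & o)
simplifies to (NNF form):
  False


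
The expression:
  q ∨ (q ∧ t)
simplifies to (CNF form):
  q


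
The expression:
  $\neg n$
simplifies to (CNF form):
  $\neg n$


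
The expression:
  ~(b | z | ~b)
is never true.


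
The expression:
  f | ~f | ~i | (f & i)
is always true.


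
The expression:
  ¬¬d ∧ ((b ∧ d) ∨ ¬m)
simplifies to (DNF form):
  (b ∧ d) ∨ (d ∧ ¬m)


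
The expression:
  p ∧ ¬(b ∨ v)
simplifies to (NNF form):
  p ∧ ¬b ∧ ¬v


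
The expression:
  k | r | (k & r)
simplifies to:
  k | r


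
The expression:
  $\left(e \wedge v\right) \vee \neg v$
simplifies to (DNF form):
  $e \vee \neg v$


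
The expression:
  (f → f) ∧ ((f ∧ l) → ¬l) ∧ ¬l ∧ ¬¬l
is never true.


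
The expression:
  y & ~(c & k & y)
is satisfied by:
  {y: True, k: False, c: False}
  {c: True, y: True, k: False}
  {k: True, y: True, c: False}


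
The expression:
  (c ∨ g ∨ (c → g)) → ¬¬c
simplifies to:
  c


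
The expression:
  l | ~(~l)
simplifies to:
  l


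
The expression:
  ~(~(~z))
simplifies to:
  ~z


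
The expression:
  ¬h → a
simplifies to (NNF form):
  a ∨ h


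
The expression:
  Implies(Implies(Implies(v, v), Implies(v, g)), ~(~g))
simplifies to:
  g | v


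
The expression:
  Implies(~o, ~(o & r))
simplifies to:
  True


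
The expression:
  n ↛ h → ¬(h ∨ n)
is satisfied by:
  {h: True, n: False}
  {n: False, h: False}
  {n: True, h: True}


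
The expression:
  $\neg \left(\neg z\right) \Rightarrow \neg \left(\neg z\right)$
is always true.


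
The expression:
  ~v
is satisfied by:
  {v: False}


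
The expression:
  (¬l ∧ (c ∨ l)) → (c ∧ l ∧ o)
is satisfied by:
  {l: True, c: False}
  {c: False, l: False}
  {c: True, l: True}


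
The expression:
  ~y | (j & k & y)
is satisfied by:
  {j: True, k: True, y: False}
  {j: True, k: False, y: False}
  {k: True, j: False, y: False}
  {j: False, k: False, y: False}
  {y: True, j: True, k: True}


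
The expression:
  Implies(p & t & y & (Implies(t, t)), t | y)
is always true.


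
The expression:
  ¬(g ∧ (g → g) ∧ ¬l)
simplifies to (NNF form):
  l ∨ ¬g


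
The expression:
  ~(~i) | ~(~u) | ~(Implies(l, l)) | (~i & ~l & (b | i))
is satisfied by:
  {i: True, b: True, u: True, l: False}
  {i: True, u: True, l: False, b: False}
  {i: True, b: True, u: True, l: True}
  {i: True, u: True, l: True, b: False}
  {i: True, b: True, l: False, u: False}
  {i: True, l: False, u: False, b: False}
  {i: True, b: True, l: True, u: False}
  {i: True, l: True, u: False, b: False}
  {b: True, u: True, l: False, i: False}
  {u: True, b: False, l: False, i: False}
  {b: True, u: True, l: True, i: False}
  {u: True, l: True, b: False, i: False}
  {b: True, l: False, u: False, i: False}


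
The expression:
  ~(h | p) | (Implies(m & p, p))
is always true.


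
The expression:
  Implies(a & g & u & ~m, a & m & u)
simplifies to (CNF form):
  m | ~a | ~g | ~u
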